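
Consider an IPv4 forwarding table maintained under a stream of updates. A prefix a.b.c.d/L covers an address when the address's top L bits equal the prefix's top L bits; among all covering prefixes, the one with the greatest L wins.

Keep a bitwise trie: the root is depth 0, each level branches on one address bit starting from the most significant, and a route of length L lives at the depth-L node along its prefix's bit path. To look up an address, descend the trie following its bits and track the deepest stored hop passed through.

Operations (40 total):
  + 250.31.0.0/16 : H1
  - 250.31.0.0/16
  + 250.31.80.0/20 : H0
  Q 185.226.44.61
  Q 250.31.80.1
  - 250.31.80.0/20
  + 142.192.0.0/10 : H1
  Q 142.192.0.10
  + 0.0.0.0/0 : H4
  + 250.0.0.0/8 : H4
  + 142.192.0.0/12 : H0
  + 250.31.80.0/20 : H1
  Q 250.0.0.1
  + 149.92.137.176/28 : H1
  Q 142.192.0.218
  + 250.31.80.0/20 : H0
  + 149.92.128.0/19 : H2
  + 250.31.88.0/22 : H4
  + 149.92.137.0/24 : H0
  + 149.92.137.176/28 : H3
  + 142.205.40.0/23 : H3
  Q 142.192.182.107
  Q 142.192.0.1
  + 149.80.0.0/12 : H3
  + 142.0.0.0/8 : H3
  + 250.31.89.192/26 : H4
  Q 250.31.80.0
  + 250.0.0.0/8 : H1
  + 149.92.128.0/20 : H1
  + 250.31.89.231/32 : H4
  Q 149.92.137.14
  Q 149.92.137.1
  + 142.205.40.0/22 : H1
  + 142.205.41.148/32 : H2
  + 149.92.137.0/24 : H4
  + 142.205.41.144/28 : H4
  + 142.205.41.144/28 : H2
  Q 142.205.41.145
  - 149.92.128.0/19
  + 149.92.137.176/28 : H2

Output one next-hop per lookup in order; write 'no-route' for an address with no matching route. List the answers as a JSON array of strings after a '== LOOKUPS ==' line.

Apply in order:
  add 250.31.0.0/16 -> H1 at depth 16
  - 250.31.0.0/16 clear@16
  add 250.31.80.0/20 -> H0 at depth 20
  Q 185.226.44.61: descend 1 ; hops seen [∅] ; pick no-route
  Q 250.31.80.1: descend 11111010000111110101 ; hops seen [H0] ; pick H0
  - 250.31.80.0/20 clear@20
  add 142.192.0.0/10 -> H1 at depth 10
  Q 142.192.0.10: descend 1000111011 ; hops seen [H1] ; pick H1
  add 0.0.0.0/0 -> H4 at depth 0
  add 250.0.0.0/8 -> H4 at depth 8
  add 142.192.0.0/12 -> H0 at depth 12
  add 250.31.80.0/20 -> H1 at depth 20
  Q 250.0.0.1: descend 11111010000 ; hops seen [H4,H4] ; pick H4
  add 149.92.137.176/28 -> H1 at depth 28
  Q 142.192.0.218: descend 100011101100 ; hops seen [H4,H1,H0] ; pick H0
  add 250.31.80.0/20 -> H0 at depth 20
  add 149.92.128.0/19 -> H2 at depth 19
  add 250.31.88.0/22 -> H4 at depth 22
  add 149.92.137.0/24 -> H0 at depth 24
  add 149.92.137.176/28 -> H3 at depth 28
  add 142.205.40.0/23 -> H3 at depth 23
  Q 142.192.182.107: descend 100011101100 ; hops seen [H4,H1,H0] ; pick H0
  Q 142.192.0.1: descend 100011101100 ; hops seen [H4,H1,H0] ; pick H0
  add 149.80.0.0/12 -> H3 at depth 12
  add 142.0.0.0/8 -> H3 at depth 8
  add 250.31.89.192/26 -> H4 at depth 26
  Q 250.31.80.0: descend 11111010000111110101 ; hops seen [H4,H4,H0] ; pick H0
  add 250.0.0.0/8 -> H1 at depth 8
  add 149.92.128.0/20 -> H1 at depth 20
  add 250.31.89.231/32 -> H4 at depth 32
  Q 149.92.137.14: descend 100101010101110010001001 ; hops seen [H4,H3,H2,H1,H0] ; pick H0
  Q 149.92.137.1: descend 100101010101110010001001 ; hops seen [H4,H3,H2,H1,H0] ; pick H0
  add 142.205.40.0/22 -> H1 at depth 22
  add 142.205.41.148/32 -> H2 at depth 32
  add 149.92.137.0/24 -> H4 at depth 24
  add 142.205.41.144/28 -> H4 at depth 28
  add 142.205.41.144/28 -> H2 at depth 28
  Q 142.205.41.145: descend 10001110110011010010100110010 ; hops seen [H4,H3,H1,H0,H1,H3,H2] ; pick H2
  - 149.92.128.0/19 clear@19
  add 149.92.137.176/28 -> H2 at depth 28

== LOOKUPS ==
["no-route","H0","H1","H4","H0","H0","H0","H0","H0","H0","H2"]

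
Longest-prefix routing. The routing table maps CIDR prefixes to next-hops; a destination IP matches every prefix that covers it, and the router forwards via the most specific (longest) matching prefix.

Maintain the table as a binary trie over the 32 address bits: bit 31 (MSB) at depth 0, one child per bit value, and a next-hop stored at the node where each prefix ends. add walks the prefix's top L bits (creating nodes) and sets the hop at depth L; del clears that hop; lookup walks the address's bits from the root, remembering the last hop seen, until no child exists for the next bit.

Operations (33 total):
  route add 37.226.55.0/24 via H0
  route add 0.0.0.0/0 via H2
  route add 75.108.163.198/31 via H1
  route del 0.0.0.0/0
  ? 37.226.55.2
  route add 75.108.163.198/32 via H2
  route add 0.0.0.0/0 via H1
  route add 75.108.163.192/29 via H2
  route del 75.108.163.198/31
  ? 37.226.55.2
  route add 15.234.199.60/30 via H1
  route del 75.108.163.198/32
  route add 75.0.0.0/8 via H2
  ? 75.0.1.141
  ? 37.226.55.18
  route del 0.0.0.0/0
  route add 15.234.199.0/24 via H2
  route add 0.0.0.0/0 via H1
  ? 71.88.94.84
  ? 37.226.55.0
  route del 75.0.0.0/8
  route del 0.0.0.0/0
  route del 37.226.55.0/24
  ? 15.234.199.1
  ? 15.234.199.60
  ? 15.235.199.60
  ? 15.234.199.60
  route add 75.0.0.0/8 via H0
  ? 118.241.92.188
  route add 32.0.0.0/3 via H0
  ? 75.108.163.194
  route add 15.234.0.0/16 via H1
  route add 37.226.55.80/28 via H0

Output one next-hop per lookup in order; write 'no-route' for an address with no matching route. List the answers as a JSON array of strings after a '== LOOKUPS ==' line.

Process each operation:
  add 37.226.55.0/24 -> H0 at depth 24
  add 0.0.0.0/0 -> H2 at depth 0
  add 75.108.163.198/31 -> H1 at depth 31
  del 0.0.0.0/0 (clear depth 0)
  Q 37.226.55.2: descend 001001011110001000110111 ; hops seen [H0] ; pick H0
  add 75.108.163.198/32 -> H2 at depth 32
  add 0.0.0.0/0 -> H1 at depth 0
  add 75.108.163.192/29 -> H2 at depth 29
  del 75.108.163.198/31 (clear depth 31)
  Q 37.226.55.2: descend 001001011110001000110111 ; hops seen [H1,H0] ; pick H0
  add 15.234.199.60/30 -> H1 at depth 30
  del 75.108.163.198/32 (clear depth 32)
  add 75.0.0.0/8 -> H2 at depth 8
  Q 75.0.1.141: descend 010010110 ; hops seen [H1,H2] ; pick H2
  Q 37.226.55.18: descend 001001011110001000110111 ; hops seen [H1,H0] ; pick H0
  del 0.0.0.0/0 (clear depth 0)
  add 15.234.199.0/24 -> H2 at depth 24
  add 0.0.0.0/0 -> H1 at depth 0
  Q 71.88.94.84: descend 0100 ; hops seen [H1] ; pick H1
  Q 37.226.55.0: descend 001001011110001000110111 ; hops seen [H1,H0] ; pick H0
  del 75.0.0.0/8 (clear depth 8)
  del 0.0.0.0/0 (clear depth 0)
  del 37.226.55.0/24 (clear depth 24)
  Q 15.234.199.1: descend 00001111111010101100011100 ; hops seen [H2] ; pick H2
  Q 15.234.199.60: descend 000011111110101011000111001111 ; hops seen [H2,H1] ; pick H1
  Q 15.235.199.60: descend 000011111110101 ; hops seen [∅] ; pick no-route
  Q 15.234.199.60: descend 000011111110101011000111001111 ; hops seen [H2,H1] ; pick H1
  add 75.0.0.0/8 -> H0 at depth 8
  Q 118.241.92.188: descend 01 ; hops seen [∅] ; pick no-route
  add 32.0.0.0/3 -> H0 at depth 3
  Q 75.108.163.194: descend 01001011011011001010001111000 ; hops seen [H0,H2] ; pick H2
  add 15.234.0.0/16 -> H1 at depth 16
  add 37.226.55.80/28 -> H0 at depth 28

== LOOKUPS ==
["H0","H0","H2","H0","H1","H0","H2","H1","no-route","H1","no-route","H2"]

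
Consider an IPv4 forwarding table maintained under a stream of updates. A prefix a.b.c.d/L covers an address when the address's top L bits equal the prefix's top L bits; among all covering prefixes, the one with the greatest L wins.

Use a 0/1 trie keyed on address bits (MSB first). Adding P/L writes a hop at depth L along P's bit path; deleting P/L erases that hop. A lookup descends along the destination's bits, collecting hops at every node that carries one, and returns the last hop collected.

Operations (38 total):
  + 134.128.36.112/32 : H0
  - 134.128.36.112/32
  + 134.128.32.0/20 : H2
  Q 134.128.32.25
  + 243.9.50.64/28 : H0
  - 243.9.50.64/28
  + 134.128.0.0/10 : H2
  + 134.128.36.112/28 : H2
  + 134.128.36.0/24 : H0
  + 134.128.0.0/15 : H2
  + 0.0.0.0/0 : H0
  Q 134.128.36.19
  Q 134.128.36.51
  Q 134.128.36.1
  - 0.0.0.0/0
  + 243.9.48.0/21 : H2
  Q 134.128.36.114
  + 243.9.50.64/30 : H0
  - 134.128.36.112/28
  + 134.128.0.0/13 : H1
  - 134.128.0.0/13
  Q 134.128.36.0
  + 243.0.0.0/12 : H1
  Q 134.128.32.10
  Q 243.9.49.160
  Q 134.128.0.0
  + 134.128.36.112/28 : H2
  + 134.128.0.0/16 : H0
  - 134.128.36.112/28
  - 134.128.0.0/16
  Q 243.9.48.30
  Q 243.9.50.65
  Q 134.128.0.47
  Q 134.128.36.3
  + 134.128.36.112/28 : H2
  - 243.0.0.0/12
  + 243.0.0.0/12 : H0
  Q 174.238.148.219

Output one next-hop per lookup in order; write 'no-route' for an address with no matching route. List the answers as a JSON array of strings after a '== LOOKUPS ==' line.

Trace:
  + 134.128.36.112/32 (H0) depth=32
  - 134.128.36.112/32 clear@32
  + 134.128.32.0/20 (H2) depth=20
  lookup 134.128.32.25: bits 100001101000000000100 walk d0:-→d1:-→d2:-→d3:-→d4:-→d5:-→d6:-→d7:-→d8:-→d9:-→d10:-→d11:-→d12:-→d13:-→d14:-→d15:-→d16:-→d17:-→d18:-→d19:-→d20:H2→d21:- -> H2
  + 243.9.50.64/28 (H0) depth=28
  - 243.9.50.64/28 clear@28
  + 134.128.0.0/10 (H2) depth=10
  + 134.128.36.112/28 (H2) depth=28
  + 134.128.36.0/24 (H0) depth=24
  + 134.128.0.0/15 (H2) depth=15
  + 0.0.0.0/0 (H0) depth=0
  lookup 134.128.36.19: bits 1000011010000000001001000 walk d0:H0→d1:-→d2:-→d3:-→d4:-→d5:-→d6:-→d7:-→d8:-→d9:-→d10:H2→d11:-→d12:-→d13:-→d14:-→d15:H2→d16:-→d17:-→d18:-→d19:-→d20:H2→d21:-→d22:-→d23:-→d24:H0→d25:- -> H0
  lookup 134.128.36.51: bits 1000011010000000001001000 walk d0:H0→d1:-→d2:-→d3:-→d4:-→d5:-→d6:-→d7:-→d8:-→d9:-→d10:H2→d11:-→d12:-→d13:-→d14:-→d15:H2→d16:-→d17:-→d18:-→d19:-→d20:H2→d21:-→d22:-→d23:-→d24:H0→d25:- -> H0
  lookup 134.128.36.1: bits 1000011010000000001001000 walk d0:H0→d1:-→d2:-→d3:-→d4:-→d5:-→d6:-→d7:-→d8:-→d9:-→d10:H2→d11:-→d12:-→d13:-→d14:-→d15:H2→d16:-→d17:-→d18:-→d19:-→d20:H2→d21:-→d22:-→d23:-→d24:H0→d25:- -> H0
  - 0.0.0.0/0 clear@0
  + 243.9.48.0/21 (H2) depth=21
  lookup 134.128.36.114: bits 100001101000000000100100011100 walk d0:-→d1:-→d2:-→d3:-→d4:-→d5:-→d6:-→d7:-→d8:-→d9:-→d10:H2→d11:-→d12:-→d13:-→d14:-→d15:H2→d16:-→d17:-→d18:-→d19:-→d20:H2→d21:-→d22:-→d23:-→d24:H0→d25:-→d26:-→d27:-→d28:H2→d29:-→d30:- -> H2
  + 243.9.50.64/30 (H0) depth=30
  - 134.128.36.112/28 clear@28
  + 134.128.0.0/13 (H1) depth=13
  - 134.128.0.0/13 clear@13
  lookup 134.128.36.0: bits 1000011010000000001001000 walk d0:-→d1:-→d2:-→d3:-→d4:-→d5:-→d6:-→d7:-→d8:-→d9:-→d10:H2→d11:-→d12:-→d13:-→d14:-→d15:H2→d16:-→d17:-→d18:-→d19:-→d20:H2→d21:-→d22:-→d23:-→d24:H0→d25:- -> H0
  + 243.0.0.0/12 (H1) depth=12
  lookup 134.128.32.10: bits 100001101000000000100 walk d0:-→d1:-→d2:-→d3:-→d4:-→d5:-→d6:-→d7:-→d8:-→d9:-→d10:H2→d11:-→d12:-→d13:-→d14:-→d15:H2→d16:-→d17:-→d18:-→d19:-→d20:H2→d21:- -> H2
  lookup 243.9.49.160: bits 1111001100001001001100 walk d0:-→d1:-→d2:-→d3:-→d4:-→d5:-→d6:-→d7:-→d8:-→d9:-→d10:-→d11:-→d12:H1→d13:-→d14:-→d15:-→d16:-→d17:-→d18:-→d19:-→d20:-→d21:H2→d22:- -> H2
  lookup 134.128.0.0: bits 100001101000000000 walk d0:-→d1:-→d2:-→d3:-→d4:-→d5:-→d6:-→d7:-→d8:-→d9:-→d10:H2→d11:-→d12:-→d13:-→d14:-→d15:H2→d16:-→d17:-→d18:- -> H2
  + 134.128.36.112/28 (H2) depth=28
  + 134.128.0.0/16 (H0) depth=16
  - 134.128.36.112/28 clear@28
  - 134.128.0.0/16 clear@16
  lookup 243.9.48.30: bits 1111001100001001001100 walk d0:-→d1:-→d2:-→d3:-→d4:-→d5:-→d6:-→d7:-→d8:-→d9:-→d10:-→d11:-→d12:H1→d13:-→d14:-→d15:-→d16:-→d17:-→d18:-→d19:-→d20:-→d21:H2→d22:- -> H2
  lookup 243.9.50.65: bits 111100110000100100110010010000 walk d0:-→d1:-→d2:-→d3:-→d4:-→d5:-→d6:-→d7:-→d8:-→d9:-→d10:-→d11:-→d12:H1→d13:-→d14:-→d15:-→d16:-→d17:-→d18:-→d19:-→d20:-→d21:H2→d22:-→d23:-→d24:-→d25:-→d26:-→d27:-→d28:-→d29:-→d30:H0 -> H0
  lookup 134.128.0.47: bits 100001101000000000 walk d0:-→d1:-→d2:-→d3:-→d4:-→d5:-→d6:-→d7:-→d8:-→d9:-→d10:H2→d11:-→d12:-→d13:-→d14:-→d15:H2→d16:-→d17:-→d18:- -> H2
  lookup 134.128.36.3: bits 1000011010000000001001000 walk d0:-→d1:-→d2:-→d3:-→d4:-→d5:-→d6:-→d7:-→d8:-→d9:-→d10:H2→d11:-→d12:-→d13:-→d14:-→d15:H2→d16:-→d17:-→d18:-→d19:-→d20:H2→d21:-→d22:-→d23:-→d24:H0→d25:- -> H0
  + 134.128.36.112/28 (H2) depth=28
  - 243.0.0.0/12 clear@12
  + 243.0.0.0/12 (H0) depth=12
  lookup 174.238.148.219: bits 10 walk d0:-→d1:-→d2:- -> no-route

== LOOKUPS ==
["H2","H0","H0","H0","H2","H0","H2","H2","H2","H2","H0","H2","H0","no-route"]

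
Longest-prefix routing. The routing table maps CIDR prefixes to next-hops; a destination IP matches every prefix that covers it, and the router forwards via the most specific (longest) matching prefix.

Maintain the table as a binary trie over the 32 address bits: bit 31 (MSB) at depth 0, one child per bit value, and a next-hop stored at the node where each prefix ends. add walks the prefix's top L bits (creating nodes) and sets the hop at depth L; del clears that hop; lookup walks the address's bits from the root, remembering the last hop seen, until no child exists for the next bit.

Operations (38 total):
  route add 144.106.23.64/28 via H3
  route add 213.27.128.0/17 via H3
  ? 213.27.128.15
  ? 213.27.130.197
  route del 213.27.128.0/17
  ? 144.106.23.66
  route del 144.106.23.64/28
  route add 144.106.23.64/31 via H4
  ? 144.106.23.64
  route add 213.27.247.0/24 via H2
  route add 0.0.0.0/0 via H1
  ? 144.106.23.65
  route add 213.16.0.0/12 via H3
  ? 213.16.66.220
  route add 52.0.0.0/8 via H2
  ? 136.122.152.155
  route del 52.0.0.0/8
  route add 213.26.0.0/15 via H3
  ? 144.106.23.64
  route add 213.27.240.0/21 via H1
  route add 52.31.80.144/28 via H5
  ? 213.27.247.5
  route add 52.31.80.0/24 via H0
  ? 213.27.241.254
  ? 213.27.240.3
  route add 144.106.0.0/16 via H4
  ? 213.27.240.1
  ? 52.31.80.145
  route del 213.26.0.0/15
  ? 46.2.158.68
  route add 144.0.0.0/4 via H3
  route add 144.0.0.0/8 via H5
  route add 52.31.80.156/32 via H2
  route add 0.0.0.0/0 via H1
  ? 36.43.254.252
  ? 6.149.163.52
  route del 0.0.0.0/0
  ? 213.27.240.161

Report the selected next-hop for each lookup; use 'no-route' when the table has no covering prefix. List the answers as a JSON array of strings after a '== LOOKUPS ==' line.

Trace:
  add 144.106.23.64/28 -> H3 at depth 28
  add 213.27.128.0/17 -> H3 at depth 17
  ? 213.27.128.15  path d0:-→d1:-→d2:-→d3:-→d4:-→d5:-→d6:-→d7:-→d8:-→d9:-→d10:-→d11:-→d12:-→d13:-→d14:-→d15:-→d16:-→d17:H3  best=H3
  ? 213.27.130.197  path d0:-→d1:-→d2:-→d3:-→d4:-→d5:-→d6:-→d7:-→d8:-→d9:-→d10:-→d11:-→d12:-→d13:-→d14:-→d15:-→d16:-→d17:H3  best=H3
  - 213.27.128.0/17 clear@17
  ? 144.106.23.66  path d0:-→d1:-→d2:-→d3:-→d4:-→d5:-→d6:-→d7:-→d8:-→d9:-→d10:-→d11:-→d12:-→d13:-→d14:-→d15:-→d16:-→d17:-→d18:-→d19:-→d20:-→d21:-→d22:-→d23:-→d24:-→d25:-→d26:-→d27:-→d28:H3  best=H3
  - 144.106.23.64/28 clear@28
  add 144.106.23.64/31 -> H4 at depth 31
  ? 144.106.23.64  path d0:-→d1:-→d2:-→d3:-→d4:-→d5:-→d6:-→d7:-→d8:-→d9:-→d10:-→d11:-→d12:-→d13:-→d14:-→d15:-→d16:-→d17:-→d18:-→d19:-→d20:-→d21:-→d22:-→d23:-→d24:-→d25:-→d26:-→d27:-→d28:-→d29:-→d30:-→d31:H4  best=H4
  add 213.27.247.0/24 -> H2 at depth 24
  add 0.0.0.0/0 -> H1 at depth 0
  ? 144.106.23.65  path d0:H1→d1:-→d2:-→d3:-→d4:-→d5:-→d6:-→d7:-→d8:-→d9:-→d10:-→d11:-→d12:-→d13:-→d14:-→d15:-→d16:-→d17:-→d18:-→d19:-→d20:-→d21:-→d22:-→d23:-→d24:-→d25:-→d26:-→d27:-→d28:-→d29:-→d30:-→d31:H4  best=H4
  add 213.16.0.0/12 -> H3 at depth 12
  ? 213.16.66.220  path d0:H1→d1:-→d2:-→d3:-→d4:-→d5:-→d6:-→d7:-→d8:-→d9:-→d10:-→d11:-→d12:H3  best=H3
  add 52.0.0.0/8 -> H2 at depth 8
  ? 136.122.152.155  path d0:H1→d1:-→d2:-→d3:-  best=H1
  - 52.0.0.0/8 clear@8
  add 213.26.0.0/15 -> H3 at depth 15
  ? 144.106.23.64  path d0:H1→d1:-→d2:-→d3:-→d4:-→d5:-→d6:-→d7:-→d8:-→d9:-→d10:-→d11:-→d12:-→d13:-→d14:-→d15:-→d16:-→d17:-→d18:-→d19:-→d20:-→d21:-→d22:-→d23:-→d24:-→d25:-→d26:-→d27:-→d28:-→d29:-→d30:-→d31:H4  best=H4
  add 213.27.240.0/21 -> H1 at depth 21
  add 52.31.80.144/28 -> H5 at depth 28
  ? 213.27.247.5  path d0:H1→d1:-→d2:-→d3:-→d4:-→d5:-→d6:-→d7:-→d8:-→d9:-→d10:-→d11:-→d12:H3→d13:-→d14:-→d15:H3→d16:-→d17:-→d18:-→d19:-→d20:-→d21:H1→d22:-→d23:-→d24:H2  best=H2
  add 52.31.80.0/24 -> H0 at depth 24
  ? 213.27.241.254  path d0:H1→d1:-→d2:-→d3:-→d4:-→d5:-→d6:-→d7:-→d8:-→d9:-→d10:-→d11:-→d12:H3→d13:-→d14:-→d15:H3→d16:-→d17:-→d18:-→d19:-→d20:-→d21:H1  best=H1
  ? 213.27.240.3  path d0:H1→d1:-→d2:-→d3:-→d4:-→d5:-→d6:-→d7:-→d8:-→d9:-→d10:-→d11:-→d12:H3→d13:-→d14:-→d15:H3→d16:-→d17:-→d18:-→d19:-→d20:-→d21:H1  best=H1
  add 144.106.0.0/16 -> H4 at depth 16
  ? 213.27.240.1  path d0:H1→d1:-→d2:-→d3:-→d4:-→d5:-→d6:-→d7:-→d8:-→d9:-→d10:-→d11:-→d12:H3→d13:-→d14:-→d15:H3→d16:-→d17:-→d18:-→d19:-→d20:-→d21:H1  best=H1
  ? 52.31.80.145  path d0:H1→d1:-→d2:-→d3:-→d4:-→d5:-→d6:-→d7:-→d8:-→d9:-→d10:-→d11:-→d12:-→d13:-→d14:-→d15:-→d16:-→d17:-→d18:-→d19:-→d20:-→d21:-→d22:-→d23:-→d24:H0→d25:-→d26:-→d27:-→d28:H5  best=H5
  - 213.26.0.0/15 clear@15
  ? 46.2.158.68  path d0:H1→d1:-→d2:-→d3:-  best=H1
  add 144.0.0.0/4 -> H3 at depth 4
  add 144.0.0.0/8 -> H5 at depth 8
  add 52.31.80.156/32 -> H2 at depth 32
  add 0.0.0.0/0 -> H1 at depth 0
  ? 36.43.254.252  path d0:H1→d1:-→d2:-→d3:-  best=H1
  ? 6.149.163.52  path d0:H1→d1:-→d2:-  best=H1
  - 0.0.0.0/0 clear@0
  ? 213.27.240.161  path d0:-→d1:-→d2:-→d3:-→d4:-→d5:-→d6:-→d7:-→d8:-→d9:-→d10:-→d11:-→d12:H3→d13:-→d14:-→d15:-→d16:-→d17:-→d18:-→d19:-→d20:-→d21:H1  best=H1

== LOOKUPS ==
["H3","H3","H3","H4","H4","H3","H1","H4","H2","H1","H1","H1","H5","H1","H1","H1","H1"]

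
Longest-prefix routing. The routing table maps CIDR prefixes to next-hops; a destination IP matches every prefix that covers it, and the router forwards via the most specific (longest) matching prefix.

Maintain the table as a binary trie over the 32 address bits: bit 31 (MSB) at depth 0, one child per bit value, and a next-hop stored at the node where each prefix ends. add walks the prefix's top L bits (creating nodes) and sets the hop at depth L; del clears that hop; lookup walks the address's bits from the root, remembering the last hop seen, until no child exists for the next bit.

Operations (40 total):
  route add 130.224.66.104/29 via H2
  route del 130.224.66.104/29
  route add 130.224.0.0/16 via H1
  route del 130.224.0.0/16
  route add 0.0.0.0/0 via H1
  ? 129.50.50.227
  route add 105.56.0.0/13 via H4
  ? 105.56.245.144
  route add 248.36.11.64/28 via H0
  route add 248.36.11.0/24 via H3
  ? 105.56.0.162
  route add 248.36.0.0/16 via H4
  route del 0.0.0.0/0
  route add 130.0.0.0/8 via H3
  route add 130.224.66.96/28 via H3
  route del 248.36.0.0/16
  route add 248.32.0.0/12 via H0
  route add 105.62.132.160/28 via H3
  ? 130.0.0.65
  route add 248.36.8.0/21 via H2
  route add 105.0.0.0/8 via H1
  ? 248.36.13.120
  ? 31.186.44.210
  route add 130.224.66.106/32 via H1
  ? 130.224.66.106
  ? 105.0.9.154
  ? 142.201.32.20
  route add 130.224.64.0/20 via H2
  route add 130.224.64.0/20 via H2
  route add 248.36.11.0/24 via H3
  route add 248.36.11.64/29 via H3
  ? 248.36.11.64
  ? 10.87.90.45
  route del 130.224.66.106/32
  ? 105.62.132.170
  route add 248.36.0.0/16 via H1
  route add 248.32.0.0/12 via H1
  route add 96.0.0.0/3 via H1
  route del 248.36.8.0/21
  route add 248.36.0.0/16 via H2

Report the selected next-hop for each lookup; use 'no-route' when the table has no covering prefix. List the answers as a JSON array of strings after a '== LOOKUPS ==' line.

Process each operation:
  add 130.224.66.104/29 -> H2 at depth 29
  del 130.224.66.104/29 (clear depth 29)
  add 130.224.0.0/16 -> H1 at depth 16
  del 130.224.0.0/16 (clear depth 16)
  add 0.0.0.0/0 -> H1 at depth 0
  ? 129.50.50.227  path d0:H1→d1:-→d2:-→d3:-→d4:-→d5:-→d6:-  best=H1
  add 105.56.0.0/13 -> H4 at depth 13
  ? 105.56.245.144  path d0:H1→d1:-→d2:-→d3:-→d4:-→d5:-→d6:-→d7:-→d8:-→d9:-→d10:-→d11:-→d12:-→d13:H4  best=H4
  add 248.36.11.64/28 -> H0 at depth 28
  add 248.36.11.0/24 -> H3 at depth 24
  ? 105.56.0.162  path d0:H1→d1:-→d2:-→d3:-→d4:-→d5:-→d6:-→d7:-→d8:-→d9:-→d10:-→d11:-→d12:-→d13:H4  best=H4
  add 248.36.0.0/16 -> H4 at depth 16
  del 0.0.0.0/0 (clear depth 0)
  add 130.0.0.0/8 -> H3 at depth 8
  add 130.224.66.96/28 -> H3 at depth 28
  del 248.36.0.0/16 (clear depth 16)
  add 248.32.0.0/12 -> H0 at depth 12
  add 105.62.132.160/28 -> H3 at depth 28
  ? 130.0.0.65  path d0:-→d1:-→d2:-→d3:-→d4:-→d5:-→d6:-→d7:-→d8:H3  best=H3
  add 248.36.8.0/21 -> H2 at depth 21
  add 105.0.0.0/8 -> H1 at depth 8
  ? 248.36.13.120  path d0:-→d1:-→d2:-→d3:-→d4:-→d5:-→d6:-→d7:-→d8:-→d9:-→d10:-→d11:-→d12:H0→d13:-→d14:-→d15:-→d16:-→d17:-→d18:-→d19:-→d20:-→d21:H2  best=H2
  ? 31.186.44.210  path d0:-→d1:-  best=no-route
  add 130.224.66.106/32 -> H1 at depth 32
  ? 130.224.66.106  path d0:-→d1:-→d2:-→d3:-→d4:-→d5:-→d6:-→d7:-→d8:H3→d9:-→d10:-→d11:-→d12:-→d13:-→d14:-→d15:-→d16:-→d17:-→d18:-→d19:-→d20:-→d21:-→d22:-→d23:-→d24:-→d25:-→d26:-→d27:-→d28:H3→d29:-→d30:-→d31:-→d32:H1  best=H1
  ? 105.0.9.154  path d0:-→d1:-→d2:-→d3:-→d4:-→d5:-→d6:-→d7:-→d8:H1→d9:-→d10:-  best=H1
  ? 142.201.32.20  path d0:-→d1:-→d2:-→d3:-→d4:-  best=no-route
  add 130.224.64.0/20 -> H2 at depth 20
  add 130.224.64.0/20 -> H2 at depth 20
  add 248.36.11.0/24 -> H3 at depth 24
  add 248.36.11.64/29 -> H3 at depth 29
  ? 248.36.11.64  path d0:-→d1:-→d2:-→d3:-→d4:-→d5:-→d6:-→d7:-→d8:-→d9:-→d10:-→d11:-→d12:H0→d13:-→d14:-→d15:-→d16:-→d17:-→d18:-→d19:-→d20:-→d21:H2→d22:-→d23:-→d24:H3→d25:-→d26:-→d27:-→d28:H0→d29:H3  best=H3
  ? 10.87.90.45  path d0:-→d1:-  best=no-route
  del 130.224.66.106/32 (clear depth 32)
  ? 105.62.132.170  path d0:-→d1:-→d2:-→d3:-→d4:-→d5:-→d6:-→d7:-→d8:H1→d9:-→d10:-→d11:-→d12:-→d13:H4→d14:-→d15:-→d16:-→d17:-→d18:-→d19:-→d20:-→d21:-→d22:-→d23:-→d24:-→d25:-→d26:-→d27:-→d28:H3  best=H3
  add 248.36.0.0/16 -> H1 at depth 16
  add 248.32.0.0/12 -> H1 at depth 12
  add 96.0.0.0/3 -> H1 at depth 3
  del 248.36.8.0/21 (clear depth 21)
  add 248.36.0.0/16 -> H2 at depth 16

== LOOKUPS ==
["H1","H4","H4","H3","H2","no-route","H1","H1","no-route","H3","no-route","H3"]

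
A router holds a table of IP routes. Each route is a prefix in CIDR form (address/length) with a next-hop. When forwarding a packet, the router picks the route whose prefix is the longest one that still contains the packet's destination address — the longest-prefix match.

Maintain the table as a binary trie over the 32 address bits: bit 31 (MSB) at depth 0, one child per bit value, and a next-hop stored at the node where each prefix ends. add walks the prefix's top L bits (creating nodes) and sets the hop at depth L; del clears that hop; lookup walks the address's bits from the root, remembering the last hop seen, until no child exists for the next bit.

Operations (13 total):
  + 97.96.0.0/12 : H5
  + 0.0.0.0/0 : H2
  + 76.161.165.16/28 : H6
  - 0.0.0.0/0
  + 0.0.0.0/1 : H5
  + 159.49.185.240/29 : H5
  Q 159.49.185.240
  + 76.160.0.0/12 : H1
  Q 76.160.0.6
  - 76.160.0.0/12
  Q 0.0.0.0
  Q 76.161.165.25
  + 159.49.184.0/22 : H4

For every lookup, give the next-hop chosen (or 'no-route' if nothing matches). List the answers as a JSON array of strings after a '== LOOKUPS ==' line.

Process each operation:
  + 97.96.0.0/12 (H5) depth=12
  + 0.0.0.0/0 (H2) depth=0
  + 76.161.165.16/28 (H6) depth=28
  - 0.0.0.0/0 clear@0
  + 0.0.0.0/1 (H5) depth=1
  + 159.49.185.240/29 (H5) depth=29
  ? 159.49.185.240  path d0:-→d1:-→d2:-→d3:-→d4:-→d5:-→d6:-→d7:-→d8:-→d9:-→d10:-→d11:-→d12:-→d13:-→d14:-→d15:-→d16:-→d17:-→d18:-→d19:-→d20:-→d21:-→d22:-→d23:-→d24:-→d25:-→d26:-→d27:-→d28:-→d29:H5  best=H5
  + 76.160.0.0/12 (H1) depth=12
  ? 76.160.0.6  path d0:-→d1:H5→d2:-→d3:-→d4:-→d5:-→d6:-→d7:-→d8:-→d9:-→d10:-→d11:-→d12:H1→d13:-→d14:-→d15:-  best=H1
  - 76.160.0.0/12 clear@12
  ? 0.0.0.0  path d0:-→d1:H5  best=H5
  ? 76.161.165.25  path d0:-→d1:H5→d2:-→d3:-→d4:-→d5:-→d6:-→d7:-→d8:-→d9:-→d10:-→d11:-→d12:-→d13:-→d14:-→d15:-→d16:-→d17:-→d18:-→d19:-→d20:-→d21:-→d22:-→d23:-→d24:-→d25:-→d26:-→d27:-→d28:H6  best=H6
  + 159.49.184.0/22 (H4) depth=22

== LOOKUPS ==
["H5","H1","H5","H6"]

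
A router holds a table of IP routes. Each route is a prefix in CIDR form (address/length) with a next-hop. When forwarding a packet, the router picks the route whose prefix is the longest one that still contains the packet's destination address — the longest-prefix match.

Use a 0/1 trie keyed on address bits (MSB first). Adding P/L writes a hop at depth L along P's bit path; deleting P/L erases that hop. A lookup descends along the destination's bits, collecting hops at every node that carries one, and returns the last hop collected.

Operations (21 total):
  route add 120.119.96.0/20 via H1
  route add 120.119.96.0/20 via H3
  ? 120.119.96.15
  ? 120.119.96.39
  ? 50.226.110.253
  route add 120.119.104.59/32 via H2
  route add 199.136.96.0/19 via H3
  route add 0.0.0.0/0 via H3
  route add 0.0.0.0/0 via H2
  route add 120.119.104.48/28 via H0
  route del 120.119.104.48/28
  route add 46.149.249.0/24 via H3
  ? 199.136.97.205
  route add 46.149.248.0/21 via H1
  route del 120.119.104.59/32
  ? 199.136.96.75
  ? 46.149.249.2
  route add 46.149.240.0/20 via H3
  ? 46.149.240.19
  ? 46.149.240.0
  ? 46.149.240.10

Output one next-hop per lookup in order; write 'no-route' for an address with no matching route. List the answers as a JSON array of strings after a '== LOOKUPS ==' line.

Trace:
  + 120.119.96.0/20 (H1) depth=20
  + 120.119.96.0/20 (H3) depth=20
  ? 120.119.96.15  path d0:-→d1:-→d2:-→d3:-→d4:-→d5:-→d6:-→d7:-→d8:-→d9:-→d10:-→d11:-→d12:-→d13:-→d14:-→d15:-→d16:-→d17:-→d18:-→d19:-→d20:H3  best=H3
  ? 120.119.96.39  path d0:-→d1:-→d2:-→d3:-→d4:-→d5:-→d6:-→d7:-→d8:-→d9:-→d10:-→d11:-→d12:-→d13:-→d14:-→d15:-→d16:-→d17:-→d18:-→d19:-→d20:H3  best=H3
  ? 50.226.110.253  path d0:-→d1:-  best=no-route
  + 120.119.104.59/32 (H2) depth=32
  + 199.136.96.0/19 (H3) depth=19
  + 0.0.0.0/0 (H3) depth=0
  + 0.0.0.0/0 (H2) depth=0
  + 120.119.104.48/28 (H0) depth=28
  del 120.119.104.48/28 (clear depth 28)
  + 46.149.249.0/24 (H3) depth=24
  ? 199.136.97.205  path d0:H2→d1:-→d2:-→d3:-→d4:-→d5:-→d6:-→d7:-→d8:-→d9:-→d10:-→d11:-→d12:-→d13:-→d14:-→d15:-→d16:-→d17:-→d18:-→d19:H3  best=H3
  + 46.149.248.0/21 (H1) depth=21
  del 120.119.104.59/32 (clear depth 32)
  ? 199.136.96.75  path d0:H2→d1:-→d2:-→d3:-→d4:-→d5:-→d6:-→d7:-→d8:-→d9:-→d10:-→d11:-→d12:-→d13:-→d14:-→d15:-→d16:-→d17:-→d18:-→d19:H3  best=H3
  ? 46.149.249.2  path d0:H2→d1:-→d2:-→d3:-→d4:-→d5:-→d6:-→d7:-→d8:-→d9:-→d10:-→d11:-→d12:-→d13:-→d14:-→d15:-→d16:-→d17:-→d18:-→d19:-→d20:-→d21:H1→d22:-→d23:-→d24:H3  best=H3
  + 46.149.240.0/20 (H3) depth=20
  ? 46.149.240.19  path d0:H2→d1:-→d2:-→d3:-→d4:-→d5:-→d6:-→d7:-→d8:-→d9:-→d10:-→d11:-→d12:-→d13:-→d14:-→d15:-→d16:-→d17:-→d18:-→d19:-→d20:H3  best=H3
  ? 46.149.240.0  path d0:H2→d1:-→d2:-→d3:-→d4:-→d5:-→d6:-→d7:-→d8:-→d9:-→d10:-→d11:-→d12:-→d13:-→d14:-→d15:-→d16:-→d17:-→d18:-→d19:-→d20:H3  best=H3
  ? 46.149.240.10  path d0:H2→d1:-→d2:-→d3:-→d4:-→d5:-→d6:-→d7:-→d8:-→d9:-→d10:-→d11:-→d12:-→d13:-→d14:-→d15:-→d16:-→d17:-→d18:-→d19:-→d20:H3  best=H3

== LOOKUPS ==
["H3","H3","no-route","H3","H3","H3","H3","H3","H3"]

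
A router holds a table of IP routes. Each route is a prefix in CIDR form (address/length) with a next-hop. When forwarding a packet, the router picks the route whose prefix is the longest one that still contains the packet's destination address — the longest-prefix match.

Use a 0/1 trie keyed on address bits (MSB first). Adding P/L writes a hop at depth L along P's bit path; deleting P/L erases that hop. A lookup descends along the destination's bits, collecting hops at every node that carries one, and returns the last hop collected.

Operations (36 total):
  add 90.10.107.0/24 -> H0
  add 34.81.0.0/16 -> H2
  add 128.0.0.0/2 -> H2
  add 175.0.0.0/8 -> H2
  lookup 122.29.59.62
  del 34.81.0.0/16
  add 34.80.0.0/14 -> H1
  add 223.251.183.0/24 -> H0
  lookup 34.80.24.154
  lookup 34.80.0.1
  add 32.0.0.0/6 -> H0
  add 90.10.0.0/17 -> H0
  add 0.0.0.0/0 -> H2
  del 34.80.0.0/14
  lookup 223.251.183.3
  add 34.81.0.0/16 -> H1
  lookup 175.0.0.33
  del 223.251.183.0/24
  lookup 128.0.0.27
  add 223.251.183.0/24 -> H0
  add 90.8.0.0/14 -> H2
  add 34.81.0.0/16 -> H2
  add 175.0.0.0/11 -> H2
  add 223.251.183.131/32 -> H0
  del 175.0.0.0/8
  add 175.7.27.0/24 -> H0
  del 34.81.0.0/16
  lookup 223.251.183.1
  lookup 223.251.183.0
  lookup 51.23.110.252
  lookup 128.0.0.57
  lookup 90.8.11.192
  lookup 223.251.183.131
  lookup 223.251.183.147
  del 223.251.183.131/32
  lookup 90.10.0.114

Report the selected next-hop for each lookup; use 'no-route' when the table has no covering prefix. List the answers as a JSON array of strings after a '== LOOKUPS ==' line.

Apply in order:
  + 90.10.107.0/24 (H0) depth=24
  + 34.81.0.0/16 (H2) depth=16
  + 128.0.0.0/2 (H2) depth=2
  + 175.0.0.0/8 (H2) depth=8
  ? 122.29.59.62  path d0:-→d1:-→d2:-  best=no-route
  - 34.81.0.0/16 clear@16
  + 34.80.0.0/14 (H1) depth=14
  + 223.251.183.0/24 (H0) depth=24
  ? 34.80.24.154  path d0:-→d1:-→d2:-→d3:-→d4:-→d5:-→d6:-→d7:-→d8:-→d9:-→d10:-→d11:-→d12:-→d13:-→d14:H1→d15:-  best=H1
  ? 34.80.0.1  path d0:-→d1:-→d2:-→d3:-→d4:-→d5:-→d6:-→d7:-→d8:-→d9:-→d10:-→d11:-→d12:-→d13:-→d14:H1→d15:-  best=H1
  + 32.0.0.0/6 (H0) depth=6
  + 90.10.0.0/17 (H0) depth=17
  + 0.0.0.0/0 (H2) depth=0
  - 34.80.0.0/14 clear@14
  ? 223.251.183.3  path d0:H2→d1:-→d2:-→d3:-→d4:-→d5:-→d6:-→d7:-→d8:-→d9:-→d10:-→d11:-→d12:-→d13:-→d14:-→d15:-→d16:-→d17:-→d18:-→d19:-→d20:-→d21:-→d22:-→d23:-→d24:H0  best=H0
  + 34.81.0.0/16 (H1) depth=16
  ? 175.0.0.33  path d0:H2→d1:-→d2:H2→d3:-→d4:-→d5:-→d6:-→d7:-→d8:H2  best=H2
  - 223.251.183.0/24 clear@24
  ? 128.0.0.27  path d0:H2→d1:-→d2:H2  best=H2
  + 223.251.183.0/24 (H0) depth=24
  + 90.8.0.0/14 (H2) depth=14
  + 34.81.0.0/16 (H2) depth=16
  + 175.0.0.0/11 (H2) depth=11
  + 223.251.183.131/32 (H0) depth=32
  - 175.0.0.0/8 clear@8
  + 175.7.27.0/24 (H0) depth=24
  - 34.81.0.0/16 clear@16
  ? 223.251.183.1  path d0:H2→d1:-→d2:-→d3:-→d4:-→d5:-→d6:-→d7:-→d8:-→d9:-→d10:-→d11:-→d12:-→d13:-→d14:-→d15:-→d16:-→d17:-→d18:-→d19:-→d20:-→d21:-→d22:-→d23:-→d24:H0  best=H0
  ? 223.251.183.0  path d0:H2→d1:-→d2:-→d3:-→d4:-→d5:-→d6:-→d7:-→d8:-→d9:-→d10:-→d11:-→d12:-→d13:-→d14:-→d15:-→d16:-→d17:-→d18:-→d19:-→d20:-→d21:-→d22:-→d23:-→d24:H0  best=H0
  ? 51.23.110.252  path d0:H2→d1:-→d2:-→d3:-  best=H2
  ? 128.0.0.57  path d0:H2→d1:-→d2:H2  best=H2
  ? 90.8.11.192  path d0:H2→d1:-→d2:-→d3:-→d4:-→d5:-→d6:-→d7:-→d8:-→d9:-→d10:-→d11:-→d12:-→d13:-→d14:H2  best=H2
  ? 223.251.183.131  path d0:H2→d1:-→d2:-→d3:-→d4:-→d5:-→d6:-→d7:-→d8:-→d9:-→d10:-→d11:-→d12:-→d13:-→d14:-→d15:-→d16:-→d17:-→d18:-→d19:-→d20:-→d21:-→d22:-→d23:-→d24:H0→d25:-→d26:-→d27:-→d28:-→d29:-→d30:-→d31:-→d32:H0  best=H0
  ? 223.251.183.147  path d0:H2→d1:-→d2:-→d3:-→d4:-→d5:-→d6:-→d7:-→d8:-→d9:-→d10:-→d11:-→d12:-→d13:-→d14:-→d15:-→d16:-→d17:-→d18:-→d19:-→d20:-→d21:-→d22:-→d23:-→d24:H0→d25:-→d26:-→d27:-  best=H0
  - 223.251.183.131/32 clear@32
  ? 90.10.0.114  path d0:H2→d1:-→d2:-→d3:-→d4:-→d5:-→d6:-→d7:-→d8:-→d9:-→d10:-→d11:-→d12:-→d13:-→d14:H2→d15:-→d16:-→d17:H0  best=H0

== LOOKUPS ==
["no-route","H1","H1","H0","H2","H2","H0","H0","H2","H2","H2","H0","H0","H0"]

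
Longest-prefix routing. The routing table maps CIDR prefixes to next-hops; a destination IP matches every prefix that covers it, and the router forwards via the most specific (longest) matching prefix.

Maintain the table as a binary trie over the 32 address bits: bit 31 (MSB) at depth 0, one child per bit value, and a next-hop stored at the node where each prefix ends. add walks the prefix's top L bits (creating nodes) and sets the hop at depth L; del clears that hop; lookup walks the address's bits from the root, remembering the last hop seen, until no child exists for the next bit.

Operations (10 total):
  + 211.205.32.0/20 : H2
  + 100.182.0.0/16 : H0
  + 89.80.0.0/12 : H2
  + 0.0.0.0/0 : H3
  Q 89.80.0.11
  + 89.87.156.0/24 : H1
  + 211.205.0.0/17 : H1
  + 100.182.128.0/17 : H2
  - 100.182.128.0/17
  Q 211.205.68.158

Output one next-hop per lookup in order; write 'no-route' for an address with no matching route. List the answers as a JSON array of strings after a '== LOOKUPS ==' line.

Process each operation:
  add 211.205.32.0/20 -> H2 at depth 20
  add 100.182.0.0/16 -> H0 at depth 16
  add 89.80.0.0/12 -> H2 at depth 12
  add 0.0.0.0/0 -> H3 at depth 0
  lookup 89.80.0.11: bits 010110010101 walk d0:H3→d1:-→d2:-→d3:-→d4:-→d5:-→d6:-→d7:-→d8:-→d9:-→d10:-→d11:-→d12:H2 -> H2
  add 89.87.156.0/24 -> H1 at depth 24
  add 211.205.0.0/17 -> H1 at depth 17
  add 100.182.128.0/17 -> H2 at depth 17
  del 100.182.128.0/17 (clear depth 17)
  lookup 211.205.68.158: bits 11010011110011010 walk d0:H3→d1:-→d2:-→d3:-→d4:-→d5:-→d6:-→d7:-→d8:-→d9:-→d10:-→d11:-→d12:-→d13:-→d14:-→d15:-→d16:-→d17:H1 -> H1

== LOOKUPS ==
["H2","H1"]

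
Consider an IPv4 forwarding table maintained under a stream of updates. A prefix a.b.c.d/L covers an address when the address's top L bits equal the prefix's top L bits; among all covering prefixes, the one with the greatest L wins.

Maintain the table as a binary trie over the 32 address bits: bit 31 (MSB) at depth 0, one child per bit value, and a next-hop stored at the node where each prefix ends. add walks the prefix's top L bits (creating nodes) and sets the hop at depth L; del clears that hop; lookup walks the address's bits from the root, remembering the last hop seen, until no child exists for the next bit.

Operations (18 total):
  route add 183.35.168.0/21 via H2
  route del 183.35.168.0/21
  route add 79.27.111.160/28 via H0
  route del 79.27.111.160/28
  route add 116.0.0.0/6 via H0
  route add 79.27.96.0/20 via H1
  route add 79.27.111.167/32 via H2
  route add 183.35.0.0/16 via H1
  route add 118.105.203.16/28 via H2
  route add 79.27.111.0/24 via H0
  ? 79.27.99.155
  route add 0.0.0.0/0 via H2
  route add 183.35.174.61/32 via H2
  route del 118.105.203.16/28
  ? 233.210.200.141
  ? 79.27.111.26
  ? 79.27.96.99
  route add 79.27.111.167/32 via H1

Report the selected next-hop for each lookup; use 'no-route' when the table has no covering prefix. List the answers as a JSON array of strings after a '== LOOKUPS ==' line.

Process each operation:
  + 183.35.168.0/21 (H2) depth=21
  del 183.35.168.0/21 (clear depth 21)
  + 79.27.111.160/28 (H0) depth=28
  del 79.27.111.160/28 (clear depth 28)
  + 116.0.0.0/6 (H0) depth=6
  + 79.27.96.0/20 (H1) depth=20
  + 79.27.111.167/32 (H2) depth=32
  + 183.35.0.0/16 (H1) depth=16
  + 118.105.203.16/28 (H2) depth=28
  + 79.27.111.0/24 (H0) depth=24
  Q 79.27.99.155: descend 01001111000110110110 ; hops seen [H1] ; pick H1
  + 0.0.0.0/0 (H2) depth=0
  + 183.35.174.61/32 (H2) depth=32
  del 118.105.203.16/28 (clear depth 28)
  Q 233.210.200.141: descend 1 ; hops seen [H2] ; pick H2
  Q 79.27.111.26: descend 010011110001101101101111 ; hops seen [H2,H1,H0] ; pick H0
  Q 79.27.96.99: descend 01001111000110110110 ; hops seen [H2,H1] ; pick H1
  + 79.27.111.167/32 (H1) depth=32

== LOOKUPS ==
["H1","H2","H0","H1"]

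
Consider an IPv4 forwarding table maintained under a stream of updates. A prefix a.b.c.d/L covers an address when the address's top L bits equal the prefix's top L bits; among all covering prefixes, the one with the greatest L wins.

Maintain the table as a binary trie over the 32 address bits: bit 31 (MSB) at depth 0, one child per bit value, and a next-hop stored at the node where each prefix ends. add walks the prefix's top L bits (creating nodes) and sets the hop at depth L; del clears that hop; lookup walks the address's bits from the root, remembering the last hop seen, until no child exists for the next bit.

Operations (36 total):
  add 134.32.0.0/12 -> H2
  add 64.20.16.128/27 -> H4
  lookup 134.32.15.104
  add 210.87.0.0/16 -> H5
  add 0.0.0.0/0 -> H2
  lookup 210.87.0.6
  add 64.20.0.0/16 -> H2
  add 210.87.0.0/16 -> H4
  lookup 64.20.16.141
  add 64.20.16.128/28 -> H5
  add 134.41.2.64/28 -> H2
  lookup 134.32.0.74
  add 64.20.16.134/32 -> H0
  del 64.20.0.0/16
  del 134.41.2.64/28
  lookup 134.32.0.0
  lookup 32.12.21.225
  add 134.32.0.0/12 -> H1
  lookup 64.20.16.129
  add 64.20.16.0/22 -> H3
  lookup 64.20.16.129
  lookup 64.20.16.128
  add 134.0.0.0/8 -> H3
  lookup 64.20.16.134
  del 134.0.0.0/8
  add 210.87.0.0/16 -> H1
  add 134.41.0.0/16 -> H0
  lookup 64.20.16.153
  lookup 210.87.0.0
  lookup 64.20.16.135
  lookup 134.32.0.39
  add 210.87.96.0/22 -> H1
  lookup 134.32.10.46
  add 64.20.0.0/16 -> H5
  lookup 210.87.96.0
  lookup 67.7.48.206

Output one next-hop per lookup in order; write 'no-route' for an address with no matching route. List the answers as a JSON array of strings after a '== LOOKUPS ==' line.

Trace:
  + 134.32.0.0/12 (H2) depth=12
  + 64.20.16.128/27 (H4) depth=27
  lookup 134.32.15.104: bits 100001100010 walk d0:-→d1:-→d2:-→d3:-→d4:-→d5:-→d6:-→d7:-→d8:-→d9:-→d10:-→d11:-→d12:H2 -> H2
  + 210.87.0.0/16 (H5) depth=16
  + 0.0.0.0/0 (H2) depth=0
  lookup 210.87.0.6: bits 1101001001010111 walk d0:H2→d1:-→d2:-→d3:-→d4:-→d5:-→d6:-→d7:-→d8:-→d9:-→d10:-→d11:-→d12:-→d13:-→d14:-→d15:-→d16:H5 -> H5
  + 64.20.0.0/16 (H2) depth=16
  + 210.87.0.0/16 (H4) depth=16
  lookup 64.20.16.141: bits 010000000001010000010000100 walk d0:H2→d1:-→d2:-→d3:-→d4:-→d5:-→d6:-→d7:-→d8:-→d9:-→d10:-→d11:-→d12:-→d13:-→d14:-→d15:-→d16:H2→d17:-→d18:-→d19:-→d20:-→d21:-→d22:-→d23:-→d24:-→d25:-→d26:-→d27:H4 -> H4
  + 64.20.16.128/28 (H5) depth=28
  + 134.41.2.64/28 (H2) depth=28
  lookup 134.32.0.74: bits 100001100010 walk d0:H2→d1:-→d2:-→d3:-→d4:-→d5:-→d6:-→d7:-→d8:-→d9:-→d10:-→d11:-→d12:H2 -> H2
  + 64.20.16.134/32 (H0) depth=32
  del 64.20.0.0/16 (clear depth 16)
  del 134.41.2.64/28 (clear depth 28)
  lookup 134.32.0.0: bits 100001100010 walk d0:H2→d1:-→d2:-→d3:-→d4:-→d5:-→d6:-→d7:-→d8:-→d9:-→d10:-→d11:-→d12:H2 -> H2
  lookup 32.12.21.225: bits 0 walk d0:H2→d1:- -> H2
  + 134.32.0.0/12 (H1) depth=12
  lookup 64.20.16.129: bits 01000000000101000001000010000 walk d0:H2→d1:-→d2:-→d3:-→d4:-→d5:-→d6:-→d7:-→d8:-→d9:-→d10:-→d11:-→d12:-→d13:-→d14:-→d15:-→d16:-→d17:-→d18:-→d19:-→d20:-→d21:-→d22:-→d23:-→d24:-→d25:-→d26:-→d27:H4→d28:H5→d29:- -> H5
  + 64.20.16.0/22 (H3) depth=22
  lookup 64.20.16.129: bits 01000000000101000001000010000 walk d0:H2→d1:-→d2:-→d3:-→d4:-→d5:-→d6:-→d7:-→d8:-→d9:-→d10:-→d11:-→d12:-→d13:-→d14:-→d15:-→d16:-→d17:-→d18:-→d19:-→d20:-→d21:-→d22:H3→d23:-→d24:-→d25:-→d26:-→d27:H4→d28:H5→d29:- -> H5
  lookup 64.20.16.128: bits 01000000000101000001000010000 walk d0:H2→d1:-→d2:-→d3:-→d4:-→d5:-→d6:-→d7:-→d8:-→d9:-→d10:-→d11:-→d12:-→d13:-→d14:-→d15:-→d16:-→d17:-→d18:-→d19:-→d20:-→d21:-→d22:H3→d23:-→d24:-→d25:-→d26:-→d27:H4→d28:H5→d29:- -> H5
  + 134.0.0.0/8 (H3) depth=8
  lookup 64.20.16.134: bits 01000000000101000001000010000110 walk d0:H2→d1:-→d2:-→d3:-→d4:-→d5:-→d6:-→d7:-→d8:-→d9:-→d10:-→d11:-→d12:-→d13:-→d14:-→d15:-→d16:-→d17:-→d18:-→d19:-→d20:-→d21:-→d22:H3→d23:-→d24:-→d25:-→d26:-→d27:H4→d28:H5→d29:-→d30:-→d31:-→d32:H0 -> H0
  del 134.0.0.0/8 (clear depth 8)
  + 210.87.0.0/16 (H1) depth=16
  + 134.41.0.0/16 (H0) depth=16
  lookup 64.20.16.153: bits 010000000001010000010000100 walk d0:H2→d1:-→d2:-→d3:-→d4:-→d5:-→d6:-→d7:-→d8:-→d9:-→d10:-→d11:-→d12:-→d13:-→d14:-→d15:-→d16:-→d17:-→d18:-→d19:-→d20:-→d21:-→d22:H3→d23:-→d24:-→d25:-→d26:-→d27:H4 -> H4
  lookup 210.87.0.0: bits 1101001001010111 walk d0:H2→d1:-→d2:-→d3:-→d4:-→d5:-→d6:-→d7:-→d8:-→d9:-→d10:-→d11:-→d12:-→d13:-→d14:-→d15:-→d16:H1 -> H1
  lookup 64.20.16.135: bits 0100000000010100000100001000011 walk d0:H2→d1:-→d2:-→d3:-→d4:-→d5:-→d6:-→d7:-→d8:-→d9:-→d10:-→d11:-→d12:-→d13:-→d14:-→d15:-→d16:-→d17:-→d18:-→d19:-→d20:-→d21:-→d22:H3→d23:-→d24:-→d25:-→d26:-→d27:H4→d28:H5→d29:-→d30:-→d31:- -> H5
  lookup 134.32.0.39: bits 100001100010 walk d0:H2→d1:-→d2:-→d3:-→d4:-→d5:-→d6:-→d7:-→d8:-→d9:-→d10:-→d11:-→d12:H1 -> H1
  + 210.87.96.0/22 (H1) depth=22
  lookup 134.32.10.46: bits 100001100010 walk d0:H2→d1:-→d2:-→d3:-→d4:-→d5:-→d6:-→d7:-→d8:-→d9:-→d10:-→d11:-→d12:H1 -> H1
  + 64.20.0.0/16 (H5) depth=16
  lookup 210.87.96.0: bits 1101001001010111011000 walk d0:H2→d1:-→d2:-→d3:-→d4:-→d5:-→d6:-→d7:-→d8:-→d9:-→d10:-→d11:-→d12:-→d13:-→d14:-→d15:-→d16:H1→d17:-→d18:-→d19:-→d20:-→d21:-→d22:H1 -> H1
  lookup 67.7.48.206: bits 010000 walk d0:H2→d1:-→d2:-→d3:-→d4:-→d5:-→d6:- -> H2

== LOOKUPS ==
["H2","H5","H4","H2","H2","H2","H5","H5","H5","H0","H4","H1","H5","H1","H1","H1","H2"]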